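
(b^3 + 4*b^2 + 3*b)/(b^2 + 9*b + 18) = b*(b + 1)/(b + 6)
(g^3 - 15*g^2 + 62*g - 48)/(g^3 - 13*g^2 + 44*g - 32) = (g - 6)/(g - 4)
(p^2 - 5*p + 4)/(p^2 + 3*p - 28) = (p - 1)/(p + 7)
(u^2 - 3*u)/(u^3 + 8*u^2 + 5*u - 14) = u*(u - 3)/(u^3 + 8*u^2 + 5*u - 14)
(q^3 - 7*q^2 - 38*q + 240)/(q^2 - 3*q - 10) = (q^2 - 2*q - 48)/(q + 2)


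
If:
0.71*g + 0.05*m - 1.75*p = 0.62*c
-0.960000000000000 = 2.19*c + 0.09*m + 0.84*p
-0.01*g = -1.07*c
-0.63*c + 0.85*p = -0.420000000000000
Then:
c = -0.01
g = -0.83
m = -5.81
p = -0.50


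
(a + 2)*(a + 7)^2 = a^3 + 16*a^2 + 77*a + 98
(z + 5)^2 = z^2 + 10*z + 25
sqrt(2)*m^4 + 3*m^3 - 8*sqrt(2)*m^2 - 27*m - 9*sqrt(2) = (m - 3)*(m + 3)*(m + sqrt(2))*(sqrt(2)*m + 1)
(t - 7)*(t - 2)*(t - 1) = t^3 - 10*t^2 + 23*t - 14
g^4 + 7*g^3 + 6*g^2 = g^2*(g + 1)*(g + 6)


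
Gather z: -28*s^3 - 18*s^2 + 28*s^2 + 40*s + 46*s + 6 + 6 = -28*s^3 + 10*s^2 + 86*s + 12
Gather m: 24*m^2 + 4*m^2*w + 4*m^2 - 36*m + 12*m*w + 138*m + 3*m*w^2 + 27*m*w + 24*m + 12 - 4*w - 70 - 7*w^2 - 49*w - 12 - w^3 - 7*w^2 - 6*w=m^2*(4*w + 28) + m*(3*w^2 + 39*w + 126) - w^3 - 14*w^2 - 59*w - 70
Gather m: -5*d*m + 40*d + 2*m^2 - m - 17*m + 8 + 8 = 40*d + 2*m^2 + m*(-5*d - 18) + 16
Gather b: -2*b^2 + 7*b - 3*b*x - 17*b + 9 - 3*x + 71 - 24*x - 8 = -2*b^2 + b*(-3*x - 10) - 27*x + 72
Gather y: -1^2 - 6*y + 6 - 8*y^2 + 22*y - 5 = -8*y^2 + 16*y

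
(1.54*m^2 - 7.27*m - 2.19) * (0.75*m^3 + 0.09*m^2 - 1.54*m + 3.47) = 1.155*m^5 - 5.3139*m^4 - 4.6684*m^3 + 16.3425*m^2 - 21.8543*m - 7.5993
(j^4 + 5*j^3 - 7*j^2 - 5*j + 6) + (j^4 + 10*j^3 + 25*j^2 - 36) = 2*j^4 + 15*j^3 + 18*j^2 - 5*j - 30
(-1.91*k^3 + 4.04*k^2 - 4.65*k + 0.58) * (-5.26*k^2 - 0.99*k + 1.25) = 10.0466*k^5 - 19.3595*k^4 + 18.0719*k^3 + 6.6027*k^2 - 6.3867*k + 0.725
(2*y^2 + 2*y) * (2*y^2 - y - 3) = 4*y^4 + 2*y^3 - 8*y^2 - 6*y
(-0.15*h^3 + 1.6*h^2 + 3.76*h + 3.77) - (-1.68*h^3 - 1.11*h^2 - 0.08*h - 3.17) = 1.53*h^3 + 2.71*h^2 + 3.84*h + 6.94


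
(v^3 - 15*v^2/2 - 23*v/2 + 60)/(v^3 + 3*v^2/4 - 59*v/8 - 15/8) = 4*(v - 8)/(4*v + 1)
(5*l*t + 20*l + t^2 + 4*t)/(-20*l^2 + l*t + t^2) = (t + 4)/(-4*l + t)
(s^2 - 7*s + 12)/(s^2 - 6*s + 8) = (s - 3)/(s - 2)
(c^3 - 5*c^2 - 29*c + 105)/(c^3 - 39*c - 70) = (c - 3)/(c + 2)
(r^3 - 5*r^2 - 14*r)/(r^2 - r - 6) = r*(r - 7)/(r - 3)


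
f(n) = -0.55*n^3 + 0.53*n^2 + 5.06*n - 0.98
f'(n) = -1.65*n^2 + 1.06*n + 5.06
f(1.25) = 5.10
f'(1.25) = 3.81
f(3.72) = -3.14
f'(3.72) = -13.83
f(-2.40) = -2.47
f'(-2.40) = -6.99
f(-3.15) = 5.53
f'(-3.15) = -14.65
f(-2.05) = -4.39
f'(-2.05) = -4.05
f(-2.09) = -4.22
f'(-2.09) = -4.36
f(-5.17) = 63.03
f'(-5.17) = -44.52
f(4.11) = -9.42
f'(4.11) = -18.46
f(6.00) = -70.34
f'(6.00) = -47.98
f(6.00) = -70.34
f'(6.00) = -47.98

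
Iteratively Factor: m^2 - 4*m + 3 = (m - 1)*(m - 3)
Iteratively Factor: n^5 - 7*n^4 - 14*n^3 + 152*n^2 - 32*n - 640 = (n - 5)*(n^4 - 2*n^3 - 24*n^2 + 32*n + 128) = (n - 5)*(n - 4)*(n^3 + 2*n^2 - 16*n - 32) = (n - 5)*(n - 4)*(n + 2)*(n^2 - 16) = (n - 5)*(n - 4)*(n + 2)*(n + 4)*(n - 4)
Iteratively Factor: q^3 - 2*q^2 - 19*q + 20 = (q - 1)*(q^2 - q - 20) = (q - 1)*(q + 4)*(q - 5)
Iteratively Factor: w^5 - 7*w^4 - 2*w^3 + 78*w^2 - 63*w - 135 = (w - 5)*(w^4 - 2*w^3 - 12*w^2 + 18*w + 27) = (w - 5)*(w + 1)*(w^3 - 3*w^2 - 9*w + 27) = (w - 5)*(w + 1)*(w + 3)*(w^2 - 6*w + 9) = (w - 5)*(w - 3)*(w + 1)*(w + 3)*(w - 3)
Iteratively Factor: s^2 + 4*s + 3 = (s + 3)*(s + 1)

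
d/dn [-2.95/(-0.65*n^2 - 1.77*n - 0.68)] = (-3.835*n - 5.2215)/(0.65*n^2 + 1.77*n + 0.68)^2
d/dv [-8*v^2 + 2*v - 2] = 2 - 16*v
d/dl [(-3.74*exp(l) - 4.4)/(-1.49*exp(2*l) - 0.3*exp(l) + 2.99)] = (-(2.98*exp(l) + 0.3)*(3.74*exp(l) + 4.4) + 5.5726*exp(2*l) + 1.122*exp(l) - 11.1826)*exp(l)/(1.49*exp(2*l) + 0.3*exp(l) - 2.99)^2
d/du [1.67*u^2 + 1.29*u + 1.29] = 3.34*u + 1.29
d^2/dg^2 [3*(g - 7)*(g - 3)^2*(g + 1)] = 36*g^2 - 216*g + 228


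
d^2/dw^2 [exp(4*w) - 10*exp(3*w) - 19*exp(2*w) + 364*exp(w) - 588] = (16*exp(3*w) - 90*exp(2*w) - 76*exp(w) + 364)*exp(w)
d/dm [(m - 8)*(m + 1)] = 2*m - 7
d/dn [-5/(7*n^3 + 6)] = 105*n^2/(7*n^3 + 6)^2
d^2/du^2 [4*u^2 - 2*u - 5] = 8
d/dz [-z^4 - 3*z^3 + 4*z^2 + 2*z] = -4*z^3 - 9*z^2 + 8*z + 2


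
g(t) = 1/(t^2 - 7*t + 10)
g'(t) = (7 - 2*t)/(t^2 - 7*t + 10)^2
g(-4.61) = 0.02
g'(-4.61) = 0.00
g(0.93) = 0.23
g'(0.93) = 0.27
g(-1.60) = 0.04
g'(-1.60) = 0.02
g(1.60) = 0.74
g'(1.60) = 2.05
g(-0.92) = 0.06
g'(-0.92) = 0.03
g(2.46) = -0.86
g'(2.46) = 1.52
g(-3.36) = 0.02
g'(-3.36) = 0.01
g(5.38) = 0.78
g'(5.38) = -2.28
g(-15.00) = 0.00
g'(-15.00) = 0.00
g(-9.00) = 0.01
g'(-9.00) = 0.00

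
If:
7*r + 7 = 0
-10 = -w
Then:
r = -1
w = 10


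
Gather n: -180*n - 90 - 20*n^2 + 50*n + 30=-20*n^2 - 130*n - 60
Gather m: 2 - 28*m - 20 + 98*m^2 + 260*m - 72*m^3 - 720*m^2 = -72*m^3 - 622*m^2 + 232*m - 18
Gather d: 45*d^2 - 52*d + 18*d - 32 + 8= 45*d^2 - 34*d - 24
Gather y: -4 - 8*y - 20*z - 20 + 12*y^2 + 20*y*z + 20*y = 12*y^2 + y*(20*z + 12) - 20*z - 24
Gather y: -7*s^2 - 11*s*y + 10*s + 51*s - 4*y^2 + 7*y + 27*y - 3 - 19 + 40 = -7*s^2 + 61*s - 4*y^2 + y*(34 - 11*s) + 18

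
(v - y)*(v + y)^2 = v^3 + v^2*y - v*y^2 - y^3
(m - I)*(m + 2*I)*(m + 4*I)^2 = m^4 + 9*I*m^3 - 22*m^2 - 32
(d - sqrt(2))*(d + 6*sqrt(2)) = d^2 + 5*sqrt(2)*d - 12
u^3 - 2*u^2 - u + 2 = (u - 2)*(u - 1)*(u + 1)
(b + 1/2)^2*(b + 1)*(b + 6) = b^4 + 8*b^3 + 53*b^2/4 + 31*b/4 + 3/2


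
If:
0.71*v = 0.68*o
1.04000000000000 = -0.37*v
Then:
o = -2.93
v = -2.81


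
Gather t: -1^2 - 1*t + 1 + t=0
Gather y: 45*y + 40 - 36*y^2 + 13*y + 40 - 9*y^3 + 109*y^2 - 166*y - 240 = -9*y^3 + 73*y^2 - 108*y - 160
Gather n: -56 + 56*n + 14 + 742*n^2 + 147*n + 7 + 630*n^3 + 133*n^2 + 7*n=630*n^3 + 875*n^2 + 210*n - 35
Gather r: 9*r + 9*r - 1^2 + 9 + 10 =18*r + 18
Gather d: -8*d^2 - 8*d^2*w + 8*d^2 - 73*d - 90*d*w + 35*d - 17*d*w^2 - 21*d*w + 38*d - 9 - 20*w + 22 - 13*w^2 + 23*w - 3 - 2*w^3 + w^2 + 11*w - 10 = -8*d^2*w + d*(-17*w^2 - 111*w) - 2*w^3 - 12*w^2 + 14*w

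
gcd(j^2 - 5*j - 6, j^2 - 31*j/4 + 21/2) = j - 6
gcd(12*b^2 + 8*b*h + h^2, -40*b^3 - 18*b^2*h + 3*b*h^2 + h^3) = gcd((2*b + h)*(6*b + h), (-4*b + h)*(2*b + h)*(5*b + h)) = 2*b + h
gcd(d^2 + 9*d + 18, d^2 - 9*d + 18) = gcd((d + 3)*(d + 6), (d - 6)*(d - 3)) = 1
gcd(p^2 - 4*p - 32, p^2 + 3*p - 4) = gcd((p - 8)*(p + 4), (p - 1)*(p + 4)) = p + 4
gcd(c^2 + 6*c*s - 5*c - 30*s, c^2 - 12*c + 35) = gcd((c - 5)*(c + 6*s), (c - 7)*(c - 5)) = c - 5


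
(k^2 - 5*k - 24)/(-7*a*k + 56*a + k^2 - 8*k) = (-k - 3)/(7*a - k)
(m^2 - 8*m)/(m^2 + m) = (m - 8)/(m + 1)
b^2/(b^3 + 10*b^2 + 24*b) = b/(b^2 + 10*b + 24)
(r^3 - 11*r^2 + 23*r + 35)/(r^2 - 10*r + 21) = (r^2 - 4*r - 5)/(r - 3)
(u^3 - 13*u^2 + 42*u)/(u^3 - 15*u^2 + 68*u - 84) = u/(u - 2)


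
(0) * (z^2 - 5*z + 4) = 0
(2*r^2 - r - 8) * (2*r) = 4*r^3 - 2*r^2 - 16*r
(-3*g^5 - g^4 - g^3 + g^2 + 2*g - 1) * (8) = -24*g^5 - 8*g^4 - 8*g^3 + 8*g^2 + 16*g - 8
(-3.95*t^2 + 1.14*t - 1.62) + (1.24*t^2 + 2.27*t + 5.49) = -2.71*t^2 + 3.41*t + 3.87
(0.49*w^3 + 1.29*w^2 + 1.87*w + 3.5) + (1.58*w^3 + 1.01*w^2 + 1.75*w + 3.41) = 2.07*w^3 + 2.3*w^2 + 3.62*w + 6.91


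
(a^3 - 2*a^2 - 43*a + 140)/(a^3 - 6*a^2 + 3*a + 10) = (a^2 + 3*a - 28)/(a^2 - a - 2)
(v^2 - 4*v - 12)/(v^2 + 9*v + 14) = (v - 6)/(v + 7)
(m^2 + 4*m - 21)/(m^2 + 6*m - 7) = (m - 3)/(m - 1)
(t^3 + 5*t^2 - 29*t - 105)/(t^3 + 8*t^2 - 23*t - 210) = (t + 3)/(t + 6)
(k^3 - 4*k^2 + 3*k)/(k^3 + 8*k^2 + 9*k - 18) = k*(k - 3)/(k^2 + 9*k + 18)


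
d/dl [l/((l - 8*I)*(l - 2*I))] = (-l^2 - 16)/(l^4 - 20*I*l^3 - 132*l^2 + 320*I*l + 256)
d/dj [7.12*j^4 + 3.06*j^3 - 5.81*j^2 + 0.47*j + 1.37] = 28.48*j^3 + 9.18*j^2 - 11.62*j + 0.47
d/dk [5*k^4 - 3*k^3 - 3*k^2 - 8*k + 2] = 20*k^3 - 9*k^2 - 6*k - 8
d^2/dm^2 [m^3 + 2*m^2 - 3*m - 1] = 6*m + 4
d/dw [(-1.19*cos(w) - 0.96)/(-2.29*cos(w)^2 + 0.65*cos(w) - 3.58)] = (2.7251*cos(w)^2 + 4.3968*cos(w) - 4.8842)*sin(w)/(5.2441*cos(w)^4 - 2.977*cos(w)^3 + 16.8189*cos(w)^2 - 4.654*cos(w) + 12.8164)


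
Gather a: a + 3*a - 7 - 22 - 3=4*a - 32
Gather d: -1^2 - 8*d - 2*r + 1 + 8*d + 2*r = 0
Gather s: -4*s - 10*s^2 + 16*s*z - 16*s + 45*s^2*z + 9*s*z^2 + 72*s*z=s^2*(45*z - 10) + s*(9*z^2 + 88*z - 20)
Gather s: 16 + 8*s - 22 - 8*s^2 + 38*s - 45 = -8*s^2 + 46*s - 51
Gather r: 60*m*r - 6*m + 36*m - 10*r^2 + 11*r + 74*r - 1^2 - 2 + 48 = 30*m - 10*r^2 + r*(60*m + 85) + 45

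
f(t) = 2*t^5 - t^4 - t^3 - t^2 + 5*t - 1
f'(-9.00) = 68306.00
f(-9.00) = -124057.00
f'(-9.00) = 68306.00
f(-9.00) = -124057.00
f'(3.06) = 732.95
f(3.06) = 425.19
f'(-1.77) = 119.47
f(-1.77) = -52.00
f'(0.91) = 4.54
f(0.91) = 2.53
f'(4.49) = 3637.76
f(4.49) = 3154.08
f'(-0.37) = 5.72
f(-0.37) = -2.97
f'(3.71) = 1646.53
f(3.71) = 1168.99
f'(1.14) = 9.78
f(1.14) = 4.08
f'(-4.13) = 3153.25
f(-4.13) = -2662.35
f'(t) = 10*t^4 - 4*t^3 - 3*t^2 - 2*t + 5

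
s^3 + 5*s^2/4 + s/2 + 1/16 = (s + 1/4)*(s + 1/2)^2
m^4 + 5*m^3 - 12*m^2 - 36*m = m*(m - 3)*(m + 2)*(m + 6)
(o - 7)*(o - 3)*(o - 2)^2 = o^4 - 14*o^3 + 65*o^2 - 124*o + 84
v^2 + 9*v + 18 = (v + 3)*(v + 6)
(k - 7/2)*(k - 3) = k^2 - 13*k/2 + 21/2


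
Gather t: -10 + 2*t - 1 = 2*t - 11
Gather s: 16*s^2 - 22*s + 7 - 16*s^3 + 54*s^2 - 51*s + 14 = -16*s^3 + 70*s^2 - 73*s + 21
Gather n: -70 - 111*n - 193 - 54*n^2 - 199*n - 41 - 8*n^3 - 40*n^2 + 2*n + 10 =-8*n^3 - 94*n^2 - 308*n - 294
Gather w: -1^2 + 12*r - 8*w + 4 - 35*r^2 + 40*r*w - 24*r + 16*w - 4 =-35*r^2 - 12*r + w*(40*r + 8) - 1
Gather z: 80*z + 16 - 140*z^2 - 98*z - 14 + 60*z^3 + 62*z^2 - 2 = 60*z^3 - 78*z^2 - 18*z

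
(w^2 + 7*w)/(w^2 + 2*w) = (w + 7)/(w + 2)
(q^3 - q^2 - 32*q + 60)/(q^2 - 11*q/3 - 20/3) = 3*(q^2 + 4*q - 12)/(3*q + 4)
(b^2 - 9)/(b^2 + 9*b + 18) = (b - 3)/(b + 6)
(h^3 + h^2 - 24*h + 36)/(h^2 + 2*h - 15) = (h^2 + 4*h - 12)/(h + 5)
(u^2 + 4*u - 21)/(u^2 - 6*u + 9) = (u + 7)/(u - 3)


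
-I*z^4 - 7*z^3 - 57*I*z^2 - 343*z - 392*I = (z - 8*I)*(z - 7*I)*(z + 7*I)*(-I*z + 1)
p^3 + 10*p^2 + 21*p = p*(p + 3)*(p + 7)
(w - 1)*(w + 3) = w^2 + 2*w - 3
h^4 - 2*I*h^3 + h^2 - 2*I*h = h*(h - 2*I)*(h - I)*(h + I)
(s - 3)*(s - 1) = s^2 - 4*s + 3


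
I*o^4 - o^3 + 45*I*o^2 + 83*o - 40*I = (o - 5*I)*(o - I)*(o + 8*I)*(I*o + 1)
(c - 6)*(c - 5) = c^2 - 11*c + 30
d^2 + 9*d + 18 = (d + 3)*(d + 6)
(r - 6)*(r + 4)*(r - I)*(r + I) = r^4 - 2*r^3 - 23*r^2 - 2*r - 24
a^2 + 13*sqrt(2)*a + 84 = (a + 6*sqrt(2))*(a + 7*sqrt(2))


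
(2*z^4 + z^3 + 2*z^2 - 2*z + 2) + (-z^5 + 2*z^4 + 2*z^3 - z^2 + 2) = -z^5 + 4*z^4 + 3*z^3 + z^2 - 2*z + 4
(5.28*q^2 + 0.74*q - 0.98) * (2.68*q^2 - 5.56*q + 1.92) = 14.1504*q^4 - 27.3736*q^3 + 3.3968*q^2 + 6.8696*q - 1.8816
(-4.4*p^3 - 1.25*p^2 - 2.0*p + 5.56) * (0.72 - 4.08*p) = 17.952*p^4 + 1.932*p^3 + 7.26*p^2 - 24.1248*p + 4.0032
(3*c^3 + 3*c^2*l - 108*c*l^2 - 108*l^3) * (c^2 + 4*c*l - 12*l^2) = 3*c^5 + 15*c^4*l - 132*c^3*l^2 - 576*c^2*l^3 + 864*c*l^4 + 1296*l^5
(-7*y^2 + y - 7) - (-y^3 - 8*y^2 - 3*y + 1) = y^3 + y^2 + 4*y - 8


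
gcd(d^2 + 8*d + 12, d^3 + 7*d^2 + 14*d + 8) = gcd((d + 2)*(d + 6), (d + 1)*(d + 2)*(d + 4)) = d + 2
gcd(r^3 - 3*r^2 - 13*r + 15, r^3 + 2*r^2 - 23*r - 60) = r^2 - 2*r - 15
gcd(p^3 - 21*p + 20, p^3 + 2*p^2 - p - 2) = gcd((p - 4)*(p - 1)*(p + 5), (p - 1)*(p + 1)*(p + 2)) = p - 1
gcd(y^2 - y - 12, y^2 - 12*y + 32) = y - 4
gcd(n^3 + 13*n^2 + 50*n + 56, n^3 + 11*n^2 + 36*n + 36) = n + 2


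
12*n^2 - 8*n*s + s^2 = (-6*n + s)*(-2*n + s)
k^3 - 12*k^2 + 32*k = k*(k - 8)*(k - 4)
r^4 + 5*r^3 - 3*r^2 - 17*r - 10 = (r - 2)*(r + 1)^2*(r + 5)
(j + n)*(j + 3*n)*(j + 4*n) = j^3 + 8*j^2*n + 19*j*n^2 + 12*n^3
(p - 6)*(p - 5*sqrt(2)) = p^2 - 5*sqrt(2)*p - 6*p + 30*sqrt(2)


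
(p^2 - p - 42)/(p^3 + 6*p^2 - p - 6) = (p - 7)/(p^2 - 1)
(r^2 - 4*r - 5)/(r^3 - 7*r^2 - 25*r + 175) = (r + 1)/(r^2 - 2*r - 35)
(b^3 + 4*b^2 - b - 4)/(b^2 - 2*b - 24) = (b^2 - 1)/(b - 6)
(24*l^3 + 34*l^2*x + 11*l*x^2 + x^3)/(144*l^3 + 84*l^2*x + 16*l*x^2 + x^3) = (l + x)/(6*l + x)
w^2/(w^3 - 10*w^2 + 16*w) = w/(w^2 - 10*w + 16)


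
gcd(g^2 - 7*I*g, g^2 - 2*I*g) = g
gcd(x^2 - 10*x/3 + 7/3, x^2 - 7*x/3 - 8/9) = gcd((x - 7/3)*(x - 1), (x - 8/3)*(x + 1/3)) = 1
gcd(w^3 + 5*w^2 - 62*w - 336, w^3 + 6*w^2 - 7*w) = w + 7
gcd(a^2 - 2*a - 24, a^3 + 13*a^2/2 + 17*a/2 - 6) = a + 4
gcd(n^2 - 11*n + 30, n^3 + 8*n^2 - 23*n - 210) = n - 5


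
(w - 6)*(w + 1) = w^2 - 5*w - 6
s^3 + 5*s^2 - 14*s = s*(s - 2)*(s + 7)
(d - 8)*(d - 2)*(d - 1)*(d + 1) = d^4 - 10*d^3 + 15*d^2 + 10*d - 16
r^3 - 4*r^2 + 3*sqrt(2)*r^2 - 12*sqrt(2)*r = r*(r - 4)*(r + 3*sqrt(2))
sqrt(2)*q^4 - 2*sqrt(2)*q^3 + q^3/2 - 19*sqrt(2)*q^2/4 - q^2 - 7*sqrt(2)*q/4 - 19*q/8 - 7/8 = (q - 7/2)*(q + 1/2)*(q + 1)*(sqrt(2)*q + 1/2)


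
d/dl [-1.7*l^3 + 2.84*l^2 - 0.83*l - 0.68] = -5.1*l^2 + 5.68*l - 0.83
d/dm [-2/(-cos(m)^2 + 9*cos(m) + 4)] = 2*(2*cos(m) - 9)*sin(m)/(sin(m)^2 + 9*cos(m) + 3)^2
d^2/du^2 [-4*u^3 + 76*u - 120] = -24*u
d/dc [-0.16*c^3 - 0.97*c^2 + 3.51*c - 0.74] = -0.48*c^2 - 1.94*c + 3.51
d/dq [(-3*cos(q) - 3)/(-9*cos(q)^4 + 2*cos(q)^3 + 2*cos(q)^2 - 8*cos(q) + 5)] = 12*(27*cos(q)^4 + 32*cos(q)^3 - 8*cos(q)^2 - 4*cos(q) + 13)*sin(q)/(-18*sin(q)^4 + 32*sin(q)^2 - 13*cos(q) + cos(3*q) - 4)^2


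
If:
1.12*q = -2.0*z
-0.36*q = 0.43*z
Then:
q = 0.00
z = 0.00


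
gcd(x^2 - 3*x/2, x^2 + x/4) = x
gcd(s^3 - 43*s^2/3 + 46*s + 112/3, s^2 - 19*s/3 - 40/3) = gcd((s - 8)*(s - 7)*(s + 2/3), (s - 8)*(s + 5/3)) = s - 8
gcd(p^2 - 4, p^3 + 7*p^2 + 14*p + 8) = p + 2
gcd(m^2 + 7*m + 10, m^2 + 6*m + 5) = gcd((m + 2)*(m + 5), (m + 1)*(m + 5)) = m + 5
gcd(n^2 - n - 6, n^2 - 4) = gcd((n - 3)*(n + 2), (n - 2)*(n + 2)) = n + 2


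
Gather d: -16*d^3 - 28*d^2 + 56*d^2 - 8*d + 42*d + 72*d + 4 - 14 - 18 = -16*d^3 + 28*d^2 + 106*d - 28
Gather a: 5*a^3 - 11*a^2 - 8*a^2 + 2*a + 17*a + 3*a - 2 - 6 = 5*a^3 - 19*a^2 + 22*a - 8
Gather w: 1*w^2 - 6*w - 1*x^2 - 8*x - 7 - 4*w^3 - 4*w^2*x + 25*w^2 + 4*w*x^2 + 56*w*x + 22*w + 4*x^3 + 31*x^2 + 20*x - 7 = -4*w^3 + w^2*(26 - 4*x) + w*(4*x^2 + 56*x + 16) + 4*x^3 + 30*x^2 + 12*x - 14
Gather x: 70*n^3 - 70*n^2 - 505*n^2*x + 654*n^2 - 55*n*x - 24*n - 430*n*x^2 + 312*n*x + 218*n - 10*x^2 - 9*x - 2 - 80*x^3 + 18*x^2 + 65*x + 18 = 70*n^3 + 584*n^2 + 194*n - 80*x^3 + x^2*(8 - 430*n) + x*(-505*n^2 + 257*n + 56) + 16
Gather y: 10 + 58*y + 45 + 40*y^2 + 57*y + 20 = 40*y^2 + 115*y + 75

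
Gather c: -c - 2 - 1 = -c - 3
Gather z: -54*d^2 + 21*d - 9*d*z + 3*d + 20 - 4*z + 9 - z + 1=-54*d^2 + 24*d + z*(-9*d - 5) + 30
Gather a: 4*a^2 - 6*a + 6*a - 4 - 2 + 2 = 4*a^2 - 4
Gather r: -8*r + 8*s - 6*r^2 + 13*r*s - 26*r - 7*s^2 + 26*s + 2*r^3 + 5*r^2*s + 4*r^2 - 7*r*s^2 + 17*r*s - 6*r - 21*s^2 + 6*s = 2*r^3 + r^2*(5*s - 2) + r*(-7*s^2 + 30*s - 40) - 28*s^2 + 40*s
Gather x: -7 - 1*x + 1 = -x - 6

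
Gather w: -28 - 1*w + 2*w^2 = 2*w^2 - w - 28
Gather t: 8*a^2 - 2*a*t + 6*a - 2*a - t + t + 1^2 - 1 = 8*a^2 - 2*a*t + 4*a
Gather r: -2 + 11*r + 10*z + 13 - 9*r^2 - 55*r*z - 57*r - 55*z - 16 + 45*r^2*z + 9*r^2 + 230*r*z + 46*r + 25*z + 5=45*r^2*z + 175*r*z - 20*z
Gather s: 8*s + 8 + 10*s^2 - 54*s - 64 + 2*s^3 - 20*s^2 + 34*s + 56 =2*s^3 - 10*s^2 - 12*s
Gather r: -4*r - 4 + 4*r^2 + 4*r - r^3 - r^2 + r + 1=-r^3 + 3*r^2 + r - 3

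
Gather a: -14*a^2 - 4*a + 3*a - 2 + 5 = -14*a^2 - a + 3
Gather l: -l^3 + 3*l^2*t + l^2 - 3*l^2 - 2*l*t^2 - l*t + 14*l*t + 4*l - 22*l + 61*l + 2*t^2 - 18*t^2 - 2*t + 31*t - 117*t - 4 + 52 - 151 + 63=-l^3 + l^2*(3*t - 2) + l*(-2*t^2 + 13*t + 43) - 16*t^2 - 88*t - 40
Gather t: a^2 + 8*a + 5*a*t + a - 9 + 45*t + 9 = a^2 + 9*a + t*(5*a + 45)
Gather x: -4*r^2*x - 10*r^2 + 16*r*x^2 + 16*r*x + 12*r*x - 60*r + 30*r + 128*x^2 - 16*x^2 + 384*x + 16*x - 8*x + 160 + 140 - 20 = -10*r^2 - 30*r + x^2*(16*r + 112) + x*(-4*r^2 + 28*r + 392) + 280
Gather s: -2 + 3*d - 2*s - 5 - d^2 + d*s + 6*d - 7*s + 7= -d^2 + 9*d + s*(d - 9)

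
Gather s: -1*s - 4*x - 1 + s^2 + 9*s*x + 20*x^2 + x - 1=s^2 + s*(9*x - 1) + 20*x^2 - 3*x - 2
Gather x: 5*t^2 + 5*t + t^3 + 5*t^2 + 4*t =t^3 + 10*t^2 + 9*t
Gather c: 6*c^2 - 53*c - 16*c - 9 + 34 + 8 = 6*c^2 - 69*c + 33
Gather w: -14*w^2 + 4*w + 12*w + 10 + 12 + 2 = -14*w^2 + 16*w + 24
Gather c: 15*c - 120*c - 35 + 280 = 245 - 105*c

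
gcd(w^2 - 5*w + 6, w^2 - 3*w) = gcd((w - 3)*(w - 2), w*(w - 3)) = w - 3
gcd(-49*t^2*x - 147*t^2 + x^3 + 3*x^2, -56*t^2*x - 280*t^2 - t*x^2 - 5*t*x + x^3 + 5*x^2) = 7*t + x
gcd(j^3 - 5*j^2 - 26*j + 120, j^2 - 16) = j - 4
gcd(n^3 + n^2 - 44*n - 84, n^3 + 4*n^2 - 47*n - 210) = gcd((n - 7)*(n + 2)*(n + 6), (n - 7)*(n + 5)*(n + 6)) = n^2 - n - 42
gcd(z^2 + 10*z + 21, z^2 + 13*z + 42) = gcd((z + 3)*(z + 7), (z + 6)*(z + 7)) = z + 7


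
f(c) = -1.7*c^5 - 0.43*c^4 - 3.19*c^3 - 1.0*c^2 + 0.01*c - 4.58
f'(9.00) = -57815.54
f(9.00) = -105615.53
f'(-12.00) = -174637.91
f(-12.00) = 419461.54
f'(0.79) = -11.70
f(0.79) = -7.46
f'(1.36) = -53.82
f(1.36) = -23.82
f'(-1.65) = -78.02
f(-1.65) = 24.61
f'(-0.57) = -2.54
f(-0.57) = -4.26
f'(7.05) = -22090.31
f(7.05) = -31841.25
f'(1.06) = -25.64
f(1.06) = -12.31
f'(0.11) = -0.33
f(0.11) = -4.60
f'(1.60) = -90.44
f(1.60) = -40.83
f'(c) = -8.5*c^4 - 1.72*c^3 - 9.57*c^2 - 2.0*c + 0.01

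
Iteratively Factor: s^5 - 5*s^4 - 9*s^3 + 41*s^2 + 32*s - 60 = (s + 2)*(s^4 - 7*s^3 + 5*s^2 + 31*s - 30) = (s + 2)^2*(s^3 - 9*s^2 + 23*s - 15) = (s - 3)*(s + 2)^2*(s^2 - 6*s + 5) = (s - 5)*(s - 3)*(s + 2)^2*(s - 1)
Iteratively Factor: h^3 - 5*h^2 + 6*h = (h - 3)*(h^2 - 2*h) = h*(h - 3)*(h - 2)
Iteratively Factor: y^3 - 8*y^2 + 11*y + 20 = (y + 1)*(y^2 - 9*y + 20) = (y - 4)*(y + 1)*(y - 5)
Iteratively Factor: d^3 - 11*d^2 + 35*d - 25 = (d - 5)*(d^2 - 6*d + 5) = (d - 5)*(d - 1)*(d - 5)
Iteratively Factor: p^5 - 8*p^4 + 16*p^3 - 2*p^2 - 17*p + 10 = (p - 5)*(p^4 - 3*p^3 + p^2 + 3*p - 2) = (p - 5)*(p - 1)*(p^3 - 2*p^2 - p + 2) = (p - 5)*(p - 1)^2*(p^2 - p - 2) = (p - 5)*(p - 2)*(p - 1)^2*(p + 1)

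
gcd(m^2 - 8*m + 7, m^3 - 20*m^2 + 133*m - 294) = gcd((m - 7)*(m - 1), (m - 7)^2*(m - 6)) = m - 7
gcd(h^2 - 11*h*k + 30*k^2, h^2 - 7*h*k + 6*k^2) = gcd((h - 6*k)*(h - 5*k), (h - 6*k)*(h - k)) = h - 6*k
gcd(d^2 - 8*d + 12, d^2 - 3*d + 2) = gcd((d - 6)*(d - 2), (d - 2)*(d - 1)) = d - 2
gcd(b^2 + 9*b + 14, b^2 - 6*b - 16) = b + 2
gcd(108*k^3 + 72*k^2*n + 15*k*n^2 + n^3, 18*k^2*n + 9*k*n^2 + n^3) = 18*k^2 + 9*k*n + n^2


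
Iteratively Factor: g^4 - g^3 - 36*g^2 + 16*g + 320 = (g + 4)*(g^3 - 5*g^2 - 16*g + 80) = (g - 4)*(g + 4)*(g^2 - g - 20) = (g - 5)*(g - 4)*(g + 4)*(g + 4)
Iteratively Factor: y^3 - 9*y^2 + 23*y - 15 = (y - 3)*(y^2 - 6*y + 5) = (y - 5)*(y - 3)*(y - 1)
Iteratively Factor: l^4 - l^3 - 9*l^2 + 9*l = (l - 3)*(l^3 + 2*l^2 - 3*l) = (l - 3)*(l + 3)*(l^2 - l) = l*(l - 3)*(l + 3)*(l - 1)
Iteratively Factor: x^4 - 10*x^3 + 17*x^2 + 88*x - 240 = (x - 5)*(x^3 - 5*x^2 - 8*x + 48) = (x - 5)*(x + 3)*(x^2 - 8*x + 16) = (x - 5)*(x - 4)*(x + 3)*(x - 4)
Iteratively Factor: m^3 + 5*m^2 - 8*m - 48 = (m - 3)*(m^2 + 8*m + 16) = (m - 3)*(m + 4)*(m + 4)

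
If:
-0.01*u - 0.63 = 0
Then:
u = -63.00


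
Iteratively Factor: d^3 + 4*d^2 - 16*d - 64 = (d + 4)*(d^2 - 16) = (d - 4)*(d + 4)*(d + 4)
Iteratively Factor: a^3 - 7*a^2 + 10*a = (a - 2)*(a^2 - 5*a) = (a - 5)*(a - 2)*(a)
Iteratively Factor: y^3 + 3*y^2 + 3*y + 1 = (y + 1)*(y^2 + 2*y + 1) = (y + 1)^2*(y + 1)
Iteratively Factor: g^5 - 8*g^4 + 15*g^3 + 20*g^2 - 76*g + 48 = (g - 2)*(g^4 - 6*g^3 + 3*g^2 + 26*g - 24) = (g - 3)*(g - 2)*(g^3 - 3*g^2 - 6*g + 8) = (g - 3)*(g - 2)*(g + 2)*(g^2 - 5*g + 4) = (g - 4)*(g - 3)*(g - 2)*(g + 2)*(g - 1)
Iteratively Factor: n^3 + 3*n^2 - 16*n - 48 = (n - 4)*(n^2 + 7*n + 12) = (n - 4)*(n + 4)*(n + 3)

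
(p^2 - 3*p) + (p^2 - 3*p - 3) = 2*p^2 - 6*p - 3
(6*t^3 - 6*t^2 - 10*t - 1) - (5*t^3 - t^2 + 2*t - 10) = t^3 - 5*t^2 - 12*t + 9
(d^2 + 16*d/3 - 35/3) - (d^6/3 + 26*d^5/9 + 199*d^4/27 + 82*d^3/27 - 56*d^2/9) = -d^6/3 - 26*d^5/9 - 199*d^4/27 - 82*d^3/27 + 65*d^2/9 + 16*d/3 - 35/3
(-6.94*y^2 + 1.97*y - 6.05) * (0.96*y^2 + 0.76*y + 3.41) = -6.6624*y^4 - 3.3832*y^3 - 27.9762*y^2 + 2.1197*y - 20.6305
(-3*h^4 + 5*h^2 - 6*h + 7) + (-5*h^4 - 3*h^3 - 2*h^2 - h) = -8*h^4 - 3*h^3 + 3*h^2 - 7*h + 7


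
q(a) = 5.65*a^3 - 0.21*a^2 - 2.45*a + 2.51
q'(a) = 16.95*a^2 - 0.42*a - 2.45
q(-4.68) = -569.77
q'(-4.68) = 370.76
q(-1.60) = -17.25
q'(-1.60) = 41.61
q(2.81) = 119.33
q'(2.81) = 130.21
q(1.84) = 32.49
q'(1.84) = 54.16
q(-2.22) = -54.90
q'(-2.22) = 82.02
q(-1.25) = -5.79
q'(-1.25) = 24.56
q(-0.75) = 1.85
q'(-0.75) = 7.40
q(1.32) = 11.90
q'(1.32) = 26.53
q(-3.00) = -144.58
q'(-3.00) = 151.36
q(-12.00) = -9761.53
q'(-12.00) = 2443.39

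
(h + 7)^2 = h^2 + 14*h + 49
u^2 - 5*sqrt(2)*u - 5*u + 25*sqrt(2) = (u - 5)*(u - 5*sqrt(2))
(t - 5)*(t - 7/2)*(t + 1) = t^3 - 15*t^2/2 + 9*t + 35/2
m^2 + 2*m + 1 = (m + 1)^2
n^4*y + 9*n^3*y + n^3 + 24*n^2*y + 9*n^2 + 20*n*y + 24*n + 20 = (n + 2)^2*(n + 5)*(n*y + 1)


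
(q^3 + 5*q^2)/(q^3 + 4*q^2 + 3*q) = q*(q + 5)/(q^2 + 4*q + 3)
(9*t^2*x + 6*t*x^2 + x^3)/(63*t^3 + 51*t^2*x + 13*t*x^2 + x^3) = x/(7*t + x)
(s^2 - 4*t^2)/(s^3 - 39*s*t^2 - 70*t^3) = (s - 2*t)/(s^2 - 2*s*t - 35*t^2)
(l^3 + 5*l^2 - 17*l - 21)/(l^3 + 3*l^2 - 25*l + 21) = (l + 1)/(l - 1)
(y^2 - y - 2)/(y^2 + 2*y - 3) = (y^2 - y - 2)/(y^2 + 2*y - 3)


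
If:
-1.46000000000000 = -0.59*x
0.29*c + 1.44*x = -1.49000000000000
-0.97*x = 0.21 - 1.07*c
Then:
No Solution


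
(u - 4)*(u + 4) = u^2 - 16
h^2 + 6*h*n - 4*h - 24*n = (h - 4)*(h + 6*n)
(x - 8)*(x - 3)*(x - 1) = x^3 - 12*x^2 + 35*x - 24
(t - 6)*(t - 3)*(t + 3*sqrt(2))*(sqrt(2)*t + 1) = sqrt(2)*t^4 - 9*sqrt(2)*t^3 + 7*t^3 - 63*t^2 + 21*sqrt(2)*t^2 - 27*sqrt(2)*t + 126*t + 54*sqrt(2)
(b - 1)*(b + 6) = b^2 + 5*b - 6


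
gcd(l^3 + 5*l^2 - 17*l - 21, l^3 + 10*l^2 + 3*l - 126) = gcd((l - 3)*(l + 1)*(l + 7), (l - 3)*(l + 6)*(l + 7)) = l^2 + 4*l - 21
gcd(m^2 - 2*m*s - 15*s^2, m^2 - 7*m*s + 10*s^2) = -m + 5*s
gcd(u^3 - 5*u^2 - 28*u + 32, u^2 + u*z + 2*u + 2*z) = 1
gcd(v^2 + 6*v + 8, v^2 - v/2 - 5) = v + 2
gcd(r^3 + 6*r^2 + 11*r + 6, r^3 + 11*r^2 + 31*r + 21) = r^2 + 4*r + 3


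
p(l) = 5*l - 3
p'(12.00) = 5.00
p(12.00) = 57.00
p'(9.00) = 5.00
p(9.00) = 42.00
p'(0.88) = 5.00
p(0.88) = 1.40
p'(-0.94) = 5.00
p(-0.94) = -7.70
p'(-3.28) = 5.00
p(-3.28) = -19.40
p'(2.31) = 5.00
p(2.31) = 8.55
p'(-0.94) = 5.00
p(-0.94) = -7.70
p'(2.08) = 5.00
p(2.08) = 7.40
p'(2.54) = 5.00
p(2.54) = 9.70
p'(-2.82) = 5.00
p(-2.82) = -17.10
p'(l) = 5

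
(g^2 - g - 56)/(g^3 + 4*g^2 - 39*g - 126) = (g - 8)/(g^2 - 3*g - 18)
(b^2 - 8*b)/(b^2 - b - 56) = b/(b + 7)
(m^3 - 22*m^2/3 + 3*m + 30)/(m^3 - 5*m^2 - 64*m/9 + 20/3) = 3*(m - 3)/(3*m - 2)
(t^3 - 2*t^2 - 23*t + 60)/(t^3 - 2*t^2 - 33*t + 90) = (t^2 + t - 20)/(t^2 + t - 30)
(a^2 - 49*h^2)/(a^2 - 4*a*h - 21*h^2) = (a + 7*h)/(a + 3*h)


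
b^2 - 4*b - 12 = (b - 6)*(b + 2)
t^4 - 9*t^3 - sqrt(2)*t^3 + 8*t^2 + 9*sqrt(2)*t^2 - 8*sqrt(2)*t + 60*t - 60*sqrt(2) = (t - 6)*(t - 5)*(t + 2)*(t - sqrt(2))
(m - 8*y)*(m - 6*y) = m^2 - 14*m*y + 48*y^2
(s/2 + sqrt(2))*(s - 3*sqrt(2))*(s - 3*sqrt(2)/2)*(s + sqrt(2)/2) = s^4/2 - sqrt(2)*s^3 - 23*s^2/4 + 27*sqrt(2)*s/4 + 9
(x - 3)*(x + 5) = x^2 + 2*x - 15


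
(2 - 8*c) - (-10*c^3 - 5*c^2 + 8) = 10*c^3 + 5*c^2 - 8*c - 6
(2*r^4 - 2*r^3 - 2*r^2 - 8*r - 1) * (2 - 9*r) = -18*r^5 + 22*r^4 + 14*r^3 + 68*r^2 - 7*r - 2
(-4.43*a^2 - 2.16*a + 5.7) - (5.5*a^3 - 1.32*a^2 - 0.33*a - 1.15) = -5.5*a^3 - 3.11*a^2 - 1.83*a + 6.85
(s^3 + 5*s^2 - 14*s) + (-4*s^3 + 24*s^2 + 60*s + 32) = -3*s^3 + 29*s^2 + 46*s + 32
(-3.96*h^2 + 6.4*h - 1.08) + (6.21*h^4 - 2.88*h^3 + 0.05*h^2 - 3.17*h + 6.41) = 6.21*h^4 - 2.88*h^3 - 3.91*h^2 + 3.23*h + 5.33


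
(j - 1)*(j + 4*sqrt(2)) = j^2 - j + 4*sqrt(2)*j - 4*sqrt(2)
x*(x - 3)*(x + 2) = x^3 - x^2 - 6*x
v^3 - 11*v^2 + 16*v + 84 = (v - 7)*(v - 6)*(v + 2)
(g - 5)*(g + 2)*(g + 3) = g^3 - 19*g - 30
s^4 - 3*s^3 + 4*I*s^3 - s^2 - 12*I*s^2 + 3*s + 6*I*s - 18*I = (s - 3)*(s - I)*(s + 2*I)*(s + 3*I)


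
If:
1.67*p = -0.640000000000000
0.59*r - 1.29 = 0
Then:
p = -0.38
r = 2.19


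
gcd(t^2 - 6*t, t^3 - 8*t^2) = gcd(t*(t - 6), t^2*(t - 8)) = t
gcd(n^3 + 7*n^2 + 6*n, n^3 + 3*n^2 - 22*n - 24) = n^2 + 7*n + 6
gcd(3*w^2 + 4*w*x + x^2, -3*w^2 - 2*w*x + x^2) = w + x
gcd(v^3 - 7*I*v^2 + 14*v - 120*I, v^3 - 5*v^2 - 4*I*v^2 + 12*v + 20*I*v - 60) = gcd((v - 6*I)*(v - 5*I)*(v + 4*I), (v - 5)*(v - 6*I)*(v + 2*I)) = v - 6*I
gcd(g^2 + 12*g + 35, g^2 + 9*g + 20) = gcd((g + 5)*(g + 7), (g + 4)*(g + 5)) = g + 5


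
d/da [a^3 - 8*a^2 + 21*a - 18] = 3*a^2 - 16*a + 21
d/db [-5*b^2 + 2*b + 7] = 2 - 10*b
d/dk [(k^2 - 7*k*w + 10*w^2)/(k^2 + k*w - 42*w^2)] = 4*w*(2*k^2 - 26*k*w + 71*w^2)/(k^4 + 2*k^3*w - 83*k^2*w^2 - 84*k*w^3 + 1764*w^4)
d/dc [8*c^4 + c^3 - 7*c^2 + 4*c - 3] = 32*c^3 + 3*c^2 - 14*c + 4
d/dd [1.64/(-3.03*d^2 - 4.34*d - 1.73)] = (9.9384*d + 7.1176)/(3.03*d^2 + 4.34*d + 1.73)^2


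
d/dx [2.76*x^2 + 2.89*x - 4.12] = 5.52*x + 2.89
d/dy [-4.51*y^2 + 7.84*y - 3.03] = 7.84 - 9.02*y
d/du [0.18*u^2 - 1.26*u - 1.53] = 0.36*u - 1.26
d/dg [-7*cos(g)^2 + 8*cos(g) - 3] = 2*(7*cos(g) - 4)*sin(g)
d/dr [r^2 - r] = 2*r - 1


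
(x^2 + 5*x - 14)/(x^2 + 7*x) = (x - 2)/x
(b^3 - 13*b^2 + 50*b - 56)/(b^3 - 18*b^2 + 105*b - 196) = (b - 2)/(b - 7)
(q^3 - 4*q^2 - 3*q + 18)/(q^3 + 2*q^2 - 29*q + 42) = (q^2 - q - 6)/(q^2 + 5*q - 14)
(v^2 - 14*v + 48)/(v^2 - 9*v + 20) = (v^2 - 14*v + 48)/(v^2 - 9*v + 20)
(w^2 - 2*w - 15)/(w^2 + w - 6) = (w - 5)/(w - 2)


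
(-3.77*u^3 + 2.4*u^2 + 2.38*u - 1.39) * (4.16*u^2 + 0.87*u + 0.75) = -15.6832*u^5 + 6.7041*u^4 + 9.1613*u^3 - 1.9118*u^2 + 0.5757*u - 1.0425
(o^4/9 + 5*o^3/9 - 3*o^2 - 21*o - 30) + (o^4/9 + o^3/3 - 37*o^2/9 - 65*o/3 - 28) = 2*o^4/9 + 8*o^3/9 - 64*o^2/9 - 128*o/3 - 58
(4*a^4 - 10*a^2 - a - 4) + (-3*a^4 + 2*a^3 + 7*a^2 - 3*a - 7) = a^4 + 2*a^3 - 3*a^2 - 4*a - 11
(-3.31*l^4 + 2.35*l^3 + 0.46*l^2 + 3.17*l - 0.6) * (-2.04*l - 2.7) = 6.7524*l^5 + 4.143*l^4 - 7.2834*l^3 - 7.7088*l^2 - 7.335*l + 1.62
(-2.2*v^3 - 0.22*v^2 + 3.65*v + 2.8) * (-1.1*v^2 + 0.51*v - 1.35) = 2.42*v^5 - 0.88*v^4 - 1.1572*v^3 - 0.9215*v^2 - 3.4995*v - 3.78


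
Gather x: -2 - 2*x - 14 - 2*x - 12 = -4*x - 28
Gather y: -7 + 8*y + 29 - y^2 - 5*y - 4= -y^2 + 3*y + 18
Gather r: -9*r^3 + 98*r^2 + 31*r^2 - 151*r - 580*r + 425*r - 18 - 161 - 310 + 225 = -9*r^3 + 129*r^2 - 306*r - 264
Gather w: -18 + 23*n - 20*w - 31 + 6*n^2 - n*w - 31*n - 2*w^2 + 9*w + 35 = 6*n^2 - 8*n - 2*w^2 + w*(-n - 11) - 14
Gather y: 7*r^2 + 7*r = 7*r^2 + 7*r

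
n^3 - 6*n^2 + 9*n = n*(n - 3)^2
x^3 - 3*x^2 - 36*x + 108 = (x - 6)*(x - 3)*(x + 6)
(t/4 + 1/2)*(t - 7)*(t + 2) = t^3/4 - 3*t^2/4 - 6*t - 7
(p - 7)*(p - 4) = p^2 - 11*p + 28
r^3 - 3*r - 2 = (r - 2)*(r + 1)^2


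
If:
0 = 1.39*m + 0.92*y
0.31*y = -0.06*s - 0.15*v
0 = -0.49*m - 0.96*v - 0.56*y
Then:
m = -0.661870503597122*y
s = -4.55290767386091*y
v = -0.245503597122302*y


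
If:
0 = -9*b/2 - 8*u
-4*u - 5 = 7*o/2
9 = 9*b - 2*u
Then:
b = 8/9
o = -6/7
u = -1/2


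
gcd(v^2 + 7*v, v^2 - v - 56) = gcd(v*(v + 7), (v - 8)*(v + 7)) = v + 7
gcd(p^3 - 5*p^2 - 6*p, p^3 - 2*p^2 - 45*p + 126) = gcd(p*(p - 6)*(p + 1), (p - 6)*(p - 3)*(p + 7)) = p - 6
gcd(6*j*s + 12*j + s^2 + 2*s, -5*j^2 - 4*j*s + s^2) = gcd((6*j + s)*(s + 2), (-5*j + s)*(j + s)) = 1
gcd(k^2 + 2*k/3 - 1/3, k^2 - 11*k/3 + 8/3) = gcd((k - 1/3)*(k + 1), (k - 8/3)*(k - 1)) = 1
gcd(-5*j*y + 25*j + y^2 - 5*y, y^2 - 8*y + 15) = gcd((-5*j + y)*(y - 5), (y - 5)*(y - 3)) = y - 5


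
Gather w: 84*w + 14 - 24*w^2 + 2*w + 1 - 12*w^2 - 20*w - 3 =-36*w^2 + 66*w + 12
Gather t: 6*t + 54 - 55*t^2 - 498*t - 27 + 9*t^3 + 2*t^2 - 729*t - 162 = 9*t^3 - 53*t^2 - 1221*t - 135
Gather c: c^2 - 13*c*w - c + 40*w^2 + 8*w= c^2 + c*(-13*w - 1) + 40*w^2 + 8*w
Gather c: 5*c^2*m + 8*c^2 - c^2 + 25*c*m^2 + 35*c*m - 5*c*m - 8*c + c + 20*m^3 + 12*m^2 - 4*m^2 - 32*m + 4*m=c^2*(5*m + 7) + c*(25*m^2 + 30*m - 7) + 20*m^3 + 8*m^2 - 28*m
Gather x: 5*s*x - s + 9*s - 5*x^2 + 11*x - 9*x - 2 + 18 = 8*s - 5*x^2 + x*(5*s + 2) + 16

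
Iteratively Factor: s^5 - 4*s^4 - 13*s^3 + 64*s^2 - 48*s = (s - 4)*(s^4 - 13*s^2 + 12*s) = (s - 4)*(s + 4)*(s^3 - 4*s^2 + 3*s) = s*(s - 4)*(s + 4)*(s^2 - 4*s + 3) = s*(s - 4)*(s - 1)*(s + 4)*(s - 3)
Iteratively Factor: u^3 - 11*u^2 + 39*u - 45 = (u - 5)*(u^2 - 6*u + 9) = (u - 5)*(u - 3)*(u - 3)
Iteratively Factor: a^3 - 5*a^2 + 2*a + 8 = (a + 1)*(a^2 - 6*a + 8) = (a - 4)*(a + 1)*(a - 2)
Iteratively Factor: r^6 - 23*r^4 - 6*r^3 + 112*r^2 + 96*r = (r - 4)*(r^5 + 4*r^4 - 7*r^3 - 34*r^2 - 24*r) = (r - 4)*(r + 1)*(r^4 + 3*r^3 - 10*r^2 - 24*r) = (r - 4)*(r - 3)*(r + 1)*(r^3 + 6*r^2 + 8*r) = r*(r - 4)*(r - 3)*(r + 1)*(r^2 + 6*r + 8) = r*(r - 4)*(r - 3)*(r + 1)*(r + 4)*(r + 2)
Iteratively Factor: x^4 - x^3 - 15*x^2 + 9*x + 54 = (x + 3)*(x^3 - 4*x^2 - 3*x + 18) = (x - 3)*(x + 3)*(x^2 - x - 6) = (x - 3)*(x + 2)*(x + 3)*(x - 3)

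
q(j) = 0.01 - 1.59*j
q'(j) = -1.59000000000000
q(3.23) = -5.13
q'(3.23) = -1.59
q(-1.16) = 1.85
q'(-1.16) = -1.59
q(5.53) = -8.78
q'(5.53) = -1.59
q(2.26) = -3.58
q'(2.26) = -1.59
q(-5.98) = 9.52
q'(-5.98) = -1.59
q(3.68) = -5.84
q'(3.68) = -1.59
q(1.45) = -2.30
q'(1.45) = -1.59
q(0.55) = -0.86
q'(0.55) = -1.59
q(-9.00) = 14.32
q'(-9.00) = -1.59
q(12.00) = -19.07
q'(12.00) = -1.59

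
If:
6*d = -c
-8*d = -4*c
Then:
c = 0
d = 0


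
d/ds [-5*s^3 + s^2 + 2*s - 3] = -15*s^2 + 2*s + 2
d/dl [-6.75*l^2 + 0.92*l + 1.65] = 0.92 - 13.5*l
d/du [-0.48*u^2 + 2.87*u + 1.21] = 2.87 - 0.96*u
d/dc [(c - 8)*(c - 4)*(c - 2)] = 3*c^2 - 28*c + 56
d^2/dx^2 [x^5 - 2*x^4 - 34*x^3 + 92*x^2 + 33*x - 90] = 20*x^3 - 24*x^2 - 204*x + 184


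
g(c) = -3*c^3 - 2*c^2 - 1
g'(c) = -9*c^2 - 4*c = c*(-9*c - 4)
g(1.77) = -23.90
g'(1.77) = -35.28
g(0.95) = -5.38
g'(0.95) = -11.92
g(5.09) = -448.43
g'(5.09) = -253.53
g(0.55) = -2.10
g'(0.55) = -4.92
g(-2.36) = 27.29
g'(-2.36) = -40.69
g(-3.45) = 98.39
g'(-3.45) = -93.32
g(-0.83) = -0.66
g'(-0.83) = -2.88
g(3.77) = -190.17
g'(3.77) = -143.00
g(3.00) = -100.00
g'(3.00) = -93.00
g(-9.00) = 2024.00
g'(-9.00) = -693.00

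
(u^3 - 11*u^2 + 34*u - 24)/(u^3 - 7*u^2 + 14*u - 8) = (u - 6)/(u - 2)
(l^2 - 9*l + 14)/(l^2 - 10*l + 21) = (l - 2)/(l - 3)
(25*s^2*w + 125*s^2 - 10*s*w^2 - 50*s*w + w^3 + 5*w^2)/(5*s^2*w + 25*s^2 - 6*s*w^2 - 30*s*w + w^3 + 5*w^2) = (5*s - w)/(s - w)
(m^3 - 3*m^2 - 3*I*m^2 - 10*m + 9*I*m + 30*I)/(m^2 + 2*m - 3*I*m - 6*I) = m - 5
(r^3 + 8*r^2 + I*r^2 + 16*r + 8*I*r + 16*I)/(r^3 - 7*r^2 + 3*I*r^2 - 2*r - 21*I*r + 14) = (r^2 + 8*r + 16)/(r^2 + r*(-7 + 2*I) - 14*I)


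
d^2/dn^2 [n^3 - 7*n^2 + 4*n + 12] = 6*n - 14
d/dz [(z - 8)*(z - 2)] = 2*z - 10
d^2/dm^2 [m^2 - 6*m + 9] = 2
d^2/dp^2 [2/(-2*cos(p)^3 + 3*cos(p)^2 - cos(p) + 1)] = 2*((-5*cos(p) + 12*cos(2*p) - 9*cos(3*p))*(2*cos(p)^3 - 3*cos(p)^2 + cos(p) - 1)/2 - 2*(6*cos(p)^2 - 6*cos(p) + 1)^2*sin(p)^2)/(2*cos(p)^3 - 3*cos(p)^2 + cos(p) - 1)^3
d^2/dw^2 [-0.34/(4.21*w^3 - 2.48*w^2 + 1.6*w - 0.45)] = ((8.5884*w - 1.6864)*(4.21*w^3 - 2.48*w^2 + 1.6*w - 0.45) - 0.34*(12.63*w^2 - 4.96*w + 1.6)*(25.26*w^2 - 9.92*w + 3.2))/(4.21*w^3 - 2.48*w^2 + 1.6*w - 0.45)^3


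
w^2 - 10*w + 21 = (w - 7)*(w - 3)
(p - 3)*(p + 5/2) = p^2 - p/2 - 15/2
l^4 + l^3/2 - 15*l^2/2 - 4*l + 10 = (l - 5/2)*(l - 1)*(l + 2)^2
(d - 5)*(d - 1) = d^2 - 6*d + 5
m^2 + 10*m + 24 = (m + 4)*(m + 6)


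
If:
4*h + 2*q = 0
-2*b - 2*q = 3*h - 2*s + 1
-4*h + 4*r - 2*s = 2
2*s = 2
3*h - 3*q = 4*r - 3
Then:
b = 3/5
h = 1/5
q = -2/5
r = 6/5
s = 1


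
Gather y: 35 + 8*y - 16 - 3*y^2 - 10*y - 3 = -3*y^2 - 2*y + 16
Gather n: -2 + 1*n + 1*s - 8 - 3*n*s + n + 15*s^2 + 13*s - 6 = n*(2 - 3*s) + 15*s^2 + 14*s - 16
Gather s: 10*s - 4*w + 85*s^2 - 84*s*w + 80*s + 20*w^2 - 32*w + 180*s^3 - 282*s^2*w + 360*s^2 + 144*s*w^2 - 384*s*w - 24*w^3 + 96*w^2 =180*s^3 + s^2*(445 - 282*w) + s*(144*w^2 - 468*w + 90) - 24*w^3 + 116*w^2 - 36*w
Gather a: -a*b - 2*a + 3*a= a*(1 - b)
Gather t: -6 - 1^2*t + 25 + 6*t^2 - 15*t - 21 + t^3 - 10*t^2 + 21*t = t^3 - 4*t^2 + 5*t - 2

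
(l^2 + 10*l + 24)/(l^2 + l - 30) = (l + 4)/(l - 5)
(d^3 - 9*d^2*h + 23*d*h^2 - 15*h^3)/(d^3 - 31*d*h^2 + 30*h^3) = (d - 3*h)/(d + 6*h)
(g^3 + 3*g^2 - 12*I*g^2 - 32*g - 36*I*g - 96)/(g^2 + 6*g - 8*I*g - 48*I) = (g^2 + g*(3 - 4*I) - 12*I)/(g + 6)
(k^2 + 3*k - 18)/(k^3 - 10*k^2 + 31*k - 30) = (k + 6)/(k^2 - 7*k + 10)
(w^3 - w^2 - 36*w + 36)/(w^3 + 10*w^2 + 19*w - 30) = (w - 6)/(w + 5)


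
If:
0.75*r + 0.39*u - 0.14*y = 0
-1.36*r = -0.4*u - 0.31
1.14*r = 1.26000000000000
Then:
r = 1.11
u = 2.98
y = 14.23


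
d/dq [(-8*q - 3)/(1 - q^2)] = 2*(4*q^2 - q*(8*q + 3) - 4)/(q^2 - 1)^2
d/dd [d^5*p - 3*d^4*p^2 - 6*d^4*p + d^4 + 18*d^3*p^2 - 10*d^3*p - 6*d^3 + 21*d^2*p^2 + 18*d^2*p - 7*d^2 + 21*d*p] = 5*d^4*p - 12*d^3*p^2 - 24*d^3*p + 4*d^3 + 54*d^2*p^2 - 30*d^2*p - 18*d^2 + 42*d*p^2 + 36*d*p - 14*d + 21*p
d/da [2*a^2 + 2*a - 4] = 4*a + 2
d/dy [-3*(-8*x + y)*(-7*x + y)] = 45*x - 6*y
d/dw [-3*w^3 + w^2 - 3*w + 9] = -9*w^2 + 2*w - 3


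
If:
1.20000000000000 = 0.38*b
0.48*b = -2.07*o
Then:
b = 3.16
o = -0.73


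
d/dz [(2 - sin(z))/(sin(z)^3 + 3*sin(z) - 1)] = (2*sin(z)^3 - 6*sin(z)^2 - 5)*cos(z)/(sin(z)^3 + 3*sin(z) - 1)^2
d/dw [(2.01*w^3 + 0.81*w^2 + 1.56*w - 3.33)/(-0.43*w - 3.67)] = (-1.7286*w^3 - 22.4784*w^2 - 5.9454*w - 7.1571)/(0.1849*w^2 + 3.1562*w + 13.4689)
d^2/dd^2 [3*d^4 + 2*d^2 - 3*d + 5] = 36*d^2 + 4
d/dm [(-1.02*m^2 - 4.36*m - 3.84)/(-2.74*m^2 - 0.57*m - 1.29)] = (-11.365*m^2 - 18.4116*m + 3.4356)/(7.5076*m^4 + 3.1236*m^3 + 7.3941*m^2 + 1.4706*m + 1.6641)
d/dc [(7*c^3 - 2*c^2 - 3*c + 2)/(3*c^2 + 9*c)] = (7*c^4 + 42*c^3 - 3*c^2 - 4*c - 6)/(3*c^2*(c^2 + 6*c + 9))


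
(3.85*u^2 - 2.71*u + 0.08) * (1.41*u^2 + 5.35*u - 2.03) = 5.4285*u^4 + 16.7764*u^3 - 22.2012*u^2 + 5.9293*u - 0.1624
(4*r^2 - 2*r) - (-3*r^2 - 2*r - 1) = 7*r^2 + 1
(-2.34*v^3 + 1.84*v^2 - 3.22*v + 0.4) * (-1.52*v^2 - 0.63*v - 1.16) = 3.5568*v^5 - 1.3226*v^4 + 6.4496*v^3 - 0.7138*v^2 + 3.4832*v - 0.464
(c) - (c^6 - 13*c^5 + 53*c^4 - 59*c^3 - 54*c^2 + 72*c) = -c^6 + 13*c^5 - 53*c^4 + 59*c^3 + 54*c^2 - 71*c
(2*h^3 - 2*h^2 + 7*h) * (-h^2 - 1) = -2*h^5 + 2*h^4 - 9*h^3 + 2*h^2 - 7*h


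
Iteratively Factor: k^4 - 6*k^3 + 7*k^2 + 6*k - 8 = (k - 4)*(k^3 - 2*k^2 - k + 2) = (k - 4)*(k + 1)*(k^2 - 3*k + 2) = (k - 4)*(k - 1)*(k + 1)*(k - 2)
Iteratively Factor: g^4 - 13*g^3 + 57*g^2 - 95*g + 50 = (g - 1)*(g^3 - 12*g^2 + 45*g - 50) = (g - 5)*(g - 1)*(g^2 - 7*g + 10) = (g - 5)^2*(g - 1)*(g - 2)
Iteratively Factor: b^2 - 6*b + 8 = (b - 2)*(b - 4)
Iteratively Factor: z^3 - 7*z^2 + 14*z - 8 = (z - 4)*(z^2 - 3*z + 2) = (z - 4)*(z - 1)*(z - 2)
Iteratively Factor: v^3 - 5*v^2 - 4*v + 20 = (v + 2)*(v^2 - 7*v + 10) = (v - 2)*(v + 2)*(v - 5)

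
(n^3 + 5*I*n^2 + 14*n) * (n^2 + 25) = n^5 + 5*I*n^4 + 39*n^3 + 125*I*n^2 + 350*n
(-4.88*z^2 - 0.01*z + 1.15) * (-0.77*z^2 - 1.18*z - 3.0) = 3.7576*z^4 + 5.7661*z^3 + 13.7663*z^2 - 1.327*z - 3.45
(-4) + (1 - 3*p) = -3*p - 3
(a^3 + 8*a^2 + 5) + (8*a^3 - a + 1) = 9*a^3 + 8*a^2 - a + 6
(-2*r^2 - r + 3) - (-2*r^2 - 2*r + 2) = r + 1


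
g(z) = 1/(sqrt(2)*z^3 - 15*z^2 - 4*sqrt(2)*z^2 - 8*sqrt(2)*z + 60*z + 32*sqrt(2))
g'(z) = (-3*sqrt(2)*z^2 + 8*sqrt(2)*z + 30*z - 60 + 8*sqrt(2))/(sqrt(2)*z^3 - 15*z^2 - 4*sqrt(2)*z^2 - 8*sqrt(2)*z + 60*z + 32*sqrt(2))^2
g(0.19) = 0.02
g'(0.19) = -0.01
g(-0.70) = 1.76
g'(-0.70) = -247.43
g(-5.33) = 0.00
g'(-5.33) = 0.00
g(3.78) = 0.10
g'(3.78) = 0.42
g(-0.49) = 0.06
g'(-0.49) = -0.26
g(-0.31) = 0.04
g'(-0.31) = -0.08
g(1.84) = 0.01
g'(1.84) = 0.00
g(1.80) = 0.01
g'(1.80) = 0.00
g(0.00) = 0.02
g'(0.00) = -0.02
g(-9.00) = 0.00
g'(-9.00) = 0.00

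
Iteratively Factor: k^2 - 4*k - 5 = (k - 5)*(k + 1)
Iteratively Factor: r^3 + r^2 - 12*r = (r - 3)*(r^2 + 4*r) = r*(r - 3)*(r + 4)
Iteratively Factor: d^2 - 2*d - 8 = (d + 2)*(d - 4)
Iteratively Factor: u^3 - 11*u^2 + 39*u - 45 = (u - 3)*(u^2 - 8*u + 15) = (u - 5)*(u - 3)*(u - 3)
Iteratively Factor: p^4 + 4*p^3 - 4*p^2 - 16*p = (p + 2)*(p^3 + 2*p^2 - 8*p) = p*(p + 2)*(p^2 + 2*p - 8) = p*(p - 2)*(p + 2)*(p + 4)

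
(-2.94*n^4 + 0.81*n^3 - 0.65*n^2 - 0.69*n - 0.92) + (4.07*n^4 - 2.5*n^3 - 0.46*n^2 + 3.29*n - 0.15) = 1.13*n^4 - 1.69*n^3 - 1.11*n^2 + 2.6*n - 1.07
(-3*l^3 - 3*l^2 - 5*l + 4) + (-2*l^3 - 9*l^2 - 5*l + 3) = -5*l^3 - 12*l^2 - 10*l + 7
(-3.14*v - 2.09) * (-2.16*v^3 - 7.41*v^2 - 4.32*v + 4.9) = 6.7824*v^4 + 27.7818*v^3 + 29.0517*v^2 - 6.3572*v - 10.241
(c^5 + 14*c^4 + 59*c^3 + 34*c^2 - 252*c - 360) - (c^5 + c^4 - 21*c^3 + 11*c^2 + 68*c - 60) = 13*c^4 + 80*c^3 + 23*c^2 - 320*c - 300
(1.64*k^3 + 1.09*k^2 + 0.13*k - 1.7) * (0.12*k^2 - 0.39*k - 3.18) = 0.1968*k^5 - 0.5088*k^4 - 5.6247*k^3 - 3.7209*k^2 + 0.2496*k + 5.406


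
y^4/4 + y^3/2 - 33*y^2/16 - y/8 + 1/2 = (y/4 + 1)*(y - 2)*(y - 1/2)*(y + 1/2)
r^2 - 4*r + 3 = (r - 3)*(r - 1)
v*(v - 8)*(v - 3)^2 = v^4 - 14*v^3 + 57*v^2 - 72*v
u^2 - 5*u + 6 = (u - 3)*(u - 2)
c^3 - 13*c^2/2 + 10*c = c*(c - 4)*(c - 5/2)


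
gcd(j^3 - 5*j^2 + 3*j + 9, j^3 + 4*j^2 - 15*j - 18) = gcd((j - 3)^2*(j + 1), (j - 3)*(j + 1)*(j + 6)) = j^2 - 2*j - 3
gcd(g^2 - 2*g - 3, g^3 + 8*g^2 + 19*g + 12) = g + 1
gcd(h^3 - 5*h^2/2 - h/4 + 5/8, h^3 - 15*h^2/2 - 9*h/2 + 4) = h - 1/2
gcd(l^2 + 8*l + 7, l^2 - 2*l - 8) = 1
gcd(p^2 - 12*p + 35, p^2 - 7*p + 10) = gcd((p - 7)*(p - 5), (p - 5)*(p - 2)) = p - 5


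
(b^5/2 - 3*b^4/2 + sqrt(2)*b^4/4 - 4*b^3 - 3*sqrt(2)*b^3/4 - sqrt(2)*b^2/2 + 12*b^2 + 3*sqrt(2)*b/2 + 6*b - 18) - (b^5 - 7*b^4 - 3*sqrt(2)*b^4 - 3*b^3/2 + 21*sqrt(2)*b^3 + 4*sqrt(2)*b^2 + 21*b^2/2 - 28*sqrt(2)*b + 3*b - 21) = -b^5/2 + 13*sqrt(2)*b^4/4 + 11*b^4/2 - 87*sqrt(2)*b^3/4 - 5*b^3/2 - 9*sqrt(2)*b^2/2 + 3*b^2/2 + 3*b + 59*sqrt(2)*b/2 + 3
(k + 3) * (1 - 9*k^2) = -9*k^3 - 27*k^2 + k + 3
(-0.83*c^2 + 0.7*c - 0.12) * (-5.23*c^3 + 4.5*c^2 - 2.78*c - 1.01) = 4.3409*c^5 - 7.396*c^4 + 6.085*c^3 - 1.6477*c^2 - 0.3734*c + 0.1212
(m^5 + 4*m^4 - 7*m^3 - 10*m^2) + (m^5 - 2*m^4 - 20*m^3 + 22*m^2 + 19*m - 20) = 2*m^5 + 2*m^4 - 27*m^3 + 12*m^2 + 19*m - 20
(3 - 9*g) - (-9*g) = 3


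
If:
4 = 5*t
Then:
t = 4/5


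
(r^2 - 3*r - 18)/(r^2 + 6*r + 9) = (r - 6)/(r + 3)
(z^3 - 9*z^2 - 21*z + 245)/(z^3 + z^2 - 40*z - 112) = (z^2 - 2*z - 35)/(z^2 + 8*z + 16)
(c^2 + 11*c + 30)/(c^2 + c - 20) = (c + 6)/(c - 4)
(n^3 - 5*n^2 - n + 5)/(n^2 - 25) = (n^2 - 1)/(n + 5)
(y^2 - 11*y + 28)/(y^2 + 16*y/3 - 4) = 3*(y^2 - 11*y + 28)/(3*y^2 + 16*y - 12)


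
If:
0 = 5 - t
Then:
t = 5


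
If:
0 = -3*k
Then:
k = 0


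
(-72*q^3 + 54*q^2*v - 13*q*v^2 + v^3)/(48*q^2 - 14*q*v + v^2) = (-12*q^2 + 7*q*v - v^2)/(8*q - v)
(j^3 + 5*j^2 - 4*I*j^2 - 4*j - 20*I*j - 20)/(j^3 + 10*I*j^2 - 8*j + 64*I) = (j^2 + j*(5 - 2*I) - 10*I)/(j^2 + 12*I*j - 32)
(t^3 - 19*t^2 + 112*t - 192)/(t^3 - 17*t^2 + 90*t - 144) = (t - 8)/(t - 6)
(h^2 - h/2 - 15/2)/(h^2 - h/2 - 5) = (-2*h^2 + h + 15)/(-2*h^2 + h + 10)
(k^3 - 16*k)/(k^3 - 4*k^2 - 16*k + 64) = k/(k - 4)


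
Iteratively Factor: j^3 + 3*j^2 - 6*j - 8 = (j + 4)*(j^2 - j - 2) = (j + 1)*(j + 4)*(j - 2)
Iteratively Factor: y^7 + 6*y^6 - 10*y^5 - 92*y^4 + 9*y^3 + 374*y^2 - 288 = (y + 3)*(y^6 + 3*y^5 - 19*y^4 - 35*y^3 + 114*y^2 + 32*y - 96) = (y - 3)*(y + 3)*(y^5 + 6*y^4 - y^3 - 38*y^2 + 32) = (y - 3)*(y + 3)*(y + 4)*(y^4 + 2*y^3 - 9*y^2 - 2*y + 8) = (y - 3)*(y - 2)*(y + 3)*(y + 4)*(y^3 + 4*y^2 - y - 4) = (y - 3)*(y - 2)*(y - 1)*(y + 3)*(y + 4)*(y^2 + 5*y + 4) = (y - 3)*(y - 2)*(y - 1)*(y + 1)*(y + 3)*(y + 4)*(y + 4)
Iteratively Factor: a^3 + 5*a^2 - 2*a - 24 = (a - 2)*(a^2 + 7*a + 12) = (a - 2)*(a + 3)*(a + 4)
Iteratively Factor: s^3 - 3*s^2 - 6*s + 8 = (s + 2)*(s^2 - 5*s + 4) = (s - 1)*(s + 2)*(s - 4)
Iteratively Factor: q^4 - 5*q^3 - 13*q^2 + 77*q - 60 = (q - 3)*(q^3 - 2*q^2 - 19*q + 20) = (q - 5)*(q - 3)*(q^2 + 3*q - 4) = (q - 5)*(q - 3)*(q + 4)*(q - 1)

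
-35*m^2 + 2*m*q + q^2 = (-5*m + q)*(7*m + q)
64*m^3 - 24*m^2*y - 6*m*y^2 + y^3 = (-8*m + y)*(-2*m + y)*(4*m + y)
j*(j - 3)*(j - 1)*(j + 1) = j^4 - 3*j^3 - j^2 + 3*j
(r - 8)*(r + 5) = r^2 - 3*r - 40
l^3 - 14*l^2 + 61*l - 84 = (l - 7)*(l - 4)*(l - 3)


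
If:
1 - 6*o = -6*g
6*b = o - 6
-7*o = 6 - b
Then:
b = -48/41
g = -293/246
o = -42/41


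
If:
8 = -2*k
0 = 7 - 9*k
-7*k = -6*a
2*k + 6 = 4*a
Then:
No Solution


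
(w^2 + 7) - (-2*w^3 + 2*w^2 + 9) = 2*w^3 - w^2 - 2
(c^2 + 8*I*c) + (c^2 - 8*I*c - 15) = 2*c^2 - 15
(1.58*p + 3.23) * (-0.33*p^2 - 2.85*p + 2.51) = -0.5214*p^3 - 5.5689*p^2 - 5.2397*p + 8.1073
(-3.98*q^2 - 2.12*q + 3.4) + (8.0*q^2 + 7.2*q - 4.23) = 4.02*q^2 + 5.08*q - 0.830000000000001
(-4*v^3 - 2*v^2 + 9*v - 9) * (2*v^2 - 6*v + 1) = -8*v^5 + 20*v^4 + 26*v^3 - 74*v^2 + 63*v - 9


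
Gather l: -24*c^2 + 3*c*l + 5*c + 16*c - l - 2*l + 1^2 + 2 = -24*c^2 + 21*c + l*(3*c - 3) + 3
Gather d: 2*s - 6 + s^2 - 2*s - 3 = s^2 - 9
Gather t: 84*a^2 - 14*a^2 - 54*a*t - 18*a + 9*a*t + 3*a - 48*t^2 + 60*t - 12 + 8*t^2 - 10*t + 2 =70*a^2 - 15*a - 40*t^2 + t*(50 - 45*a) - 10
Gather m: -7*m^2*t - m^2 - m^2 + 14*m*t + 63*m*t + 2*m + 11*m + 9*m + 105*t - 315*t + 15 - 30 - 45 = m^2*(-7*t - 2) + m*(77*t + 22) - 210*t - 60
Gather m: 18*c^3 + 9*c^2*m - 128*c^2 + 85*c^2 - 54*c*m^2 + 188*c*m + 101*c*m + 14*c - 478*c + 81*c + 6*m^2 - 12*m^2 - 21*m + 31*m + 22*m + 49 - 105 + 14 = 18*c^3 - 43*c^2 - 383*c + m^2*(-54*c - 6) + m*(9*c^2 + 289*c + 32) - 42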